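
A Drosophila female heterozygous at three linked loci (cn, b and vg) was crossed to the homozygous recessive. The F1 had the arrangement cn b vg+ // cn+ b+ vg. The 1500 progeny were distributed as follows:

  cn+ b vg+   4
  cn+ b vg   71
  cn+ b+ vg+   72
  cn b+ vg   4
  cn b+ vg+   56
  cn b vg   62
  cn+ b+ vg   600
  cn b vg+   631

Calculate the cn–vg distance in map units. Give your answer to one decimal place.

9.5 map units

The two rarest classes, cn+ b vg+ and cn b+ vg, are the double crossovers. Comparing them with the parentals, only the cn allele has switched, so cn is the middle locus and the order is b – cn – vg.
Crossovers in the cn–vg interval produce the single-crossover classes cn b vg and cn+ b+ vg+ (62 + 72 = 134) plus the double crossovers (8).
RF(cn–vg) = (134 + 8) / 1500 = 142/1500 = 0.0947 → 9.5 map units.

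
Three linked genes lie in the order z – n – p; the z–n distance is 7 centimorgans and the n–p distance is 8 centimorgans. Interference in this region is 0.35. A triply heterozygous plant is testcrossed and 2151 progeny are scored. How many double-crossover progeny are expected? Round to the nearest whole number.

Map distances give recombination frequencies of 0.070 and 0.080 for the two intervals.
With interference 0.35 (so coincidence = 0.65), expected double-crossover frequency = 0.070 × 0.080 × 0.65 = 0.00364.
Expected number = 0.00364 × 2151 = 7.83 ≈ 8.

8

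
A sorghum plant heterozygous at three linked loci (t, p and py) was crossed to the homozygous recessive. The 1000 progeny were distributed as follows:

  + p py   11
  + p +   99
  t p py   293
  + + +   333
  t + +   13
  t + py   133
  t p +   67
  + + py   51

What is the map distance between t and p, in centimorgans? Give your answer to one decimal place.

25.6 centimorgans

The two most frequent reciprocal classes, + + + and t p py, are the parental types, so the F1 was + + + / t p py.
The two rarest classes, t + + and + p py, are the double crossovers. Comparing them with the parentals, only the t allele has switched, so t is the middle locus and the order is p – t – py.
Crossovers in the p–t interval produce the single-crossover classes + p + and t + py (99 + 133 = 232) plus the double crossovers (24).
RF(p–t) = (232 + 24) / 1000 = 256/1000 = 0.2560 → 25.6 centimorgans.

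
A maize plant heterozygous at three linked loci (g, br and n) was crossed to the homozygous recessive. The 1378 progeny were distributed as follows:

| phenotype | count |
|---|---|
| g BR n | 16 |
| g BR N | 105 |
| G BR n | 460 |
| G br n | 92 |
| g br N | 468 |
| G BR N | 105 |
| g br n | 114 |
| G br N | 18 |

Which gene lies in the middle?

g

The two most frequent reciprocal classes, g br N and G BR n, are the parental types, so the F1 was g br N / G BR n.
The two rarest classes, G br N and g BR n, are the double crossovers. Comparing them with the parentals, only the g allele has switched, so g is the middle locus and the order is n – g – br.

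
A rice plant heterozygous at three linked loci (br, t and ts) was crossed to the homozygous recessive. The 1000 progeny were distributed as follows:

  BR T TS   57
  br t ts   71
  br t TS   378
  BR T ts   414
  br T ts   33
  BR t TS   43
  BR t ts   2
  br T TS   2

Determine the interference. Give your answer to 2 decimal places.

0.62

The two most frequent reciprocal classes, BR T ts and br t TS, are the parental types, so the F1 was BR T ts / br t TS.
The two rarest classes, BR t ts and br T TS, are the double crossovers. Comparing them with the parentals, only the t allele has switched, so t is the middle locus and the order is br – t – ts.
br–t: (76 + 4)/1000 = 0.0800; t–ts: (128 + 4)/1000 = 0.1320.
Expected DCO frequency = 0.0800 × 0.1320 ≈ 0.01056; observed = 4/1000 ≈ 0.00400.
Coefficient of coincidence = 0.00400/0.01056 ≈ 0.38; interference = 1 − 0.38 = 0.62.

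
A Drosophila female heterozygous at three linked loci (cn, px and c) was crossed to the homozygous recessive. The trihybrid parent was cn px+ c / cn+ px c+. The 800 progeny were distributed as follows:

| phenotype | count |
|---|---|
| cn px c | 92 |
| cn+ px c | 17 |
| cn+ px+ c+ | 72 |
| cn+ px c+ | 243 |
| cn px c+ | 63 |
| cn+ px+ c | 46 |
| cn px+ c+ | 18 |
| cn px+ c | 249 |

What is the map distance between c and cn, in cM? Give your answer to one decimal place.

18.0 cM

The two rarest classes, cn px+ c+ and cn+ px c, are the double crossovers. Comparing them with the parentals, only the c allele has switched, so c is the middle locus and the order is px – c – cn.
Crossovers in the c–cn interval produce the single-crossover classes cn+ px+ c and cn px c+ (46 + 63 = 109) plus the double crossovers (35).
RF(c–cn) = (109 + 35) / 800 = 144/800 = 0.1800 → 18.0 cM.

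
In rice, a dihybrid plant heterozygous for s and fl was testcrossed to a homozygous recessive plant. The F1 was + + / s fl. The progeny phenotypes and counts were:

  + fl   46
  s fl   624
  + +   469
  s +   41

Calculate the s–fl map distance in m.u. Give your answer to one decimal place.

7.4 m.u.

The recombinant classes are + fl and s +: 46 + 41 = 87.
Recombination frequency = 87/1180 = 0.0737 ≈ 7.4%, i.e. 7.4 m.u.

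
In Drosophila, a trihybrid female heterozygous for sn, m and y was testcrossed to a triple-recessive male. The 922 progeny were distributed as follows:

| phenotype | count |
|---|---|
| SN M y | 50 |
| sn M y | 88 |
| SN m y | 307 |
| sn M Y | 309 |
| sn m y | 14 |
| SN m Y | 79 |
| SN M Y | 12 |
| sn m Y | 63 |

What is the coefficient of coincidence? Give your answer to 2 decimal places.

0.89

The two most frequent reciprocal classes, sn M Y and SN m y, are the parental types, so the F1 was sn M Y / SN m y.
The two rarest classes, SN M Y and sn m y, are the double crossovers. Comparing them with the parentals, only the sn allele has switched, so sn is the middle locus and the order is m – sn – y.
m–sn: (113 + 26)/922 = 0.1508; sn–y: (167 + 26)/922 = 0.2093.
Expected DCO frequency = 0.1508 × 0.2093 ≈ 0.03156; observed = 26/922 ≈ 0.02820.
Coefficient of coincidence = 0.02820/0.03156 ≈ 0.89.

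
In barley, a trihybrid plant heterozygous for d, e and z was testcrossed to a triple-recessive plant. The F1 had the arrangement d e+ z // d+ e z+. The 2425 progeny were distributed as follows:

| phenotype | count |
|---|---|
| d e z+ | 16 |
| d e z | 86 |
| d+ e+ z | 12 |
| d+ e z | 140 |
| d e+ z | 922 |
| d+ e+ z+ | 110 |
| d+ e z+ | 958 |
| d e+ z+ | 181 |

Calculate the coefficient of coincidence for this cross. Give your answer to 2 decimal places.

0.87

The two rarest classes, d+ e+ z and d e z+, are the double crossovers. Comparing them with the parentals, only the d allele has switched, so d is the middle locus and the order is e – d – z.
e–d: (196 + 28)/2425 = 0.0924; d–z: (321 + 28)/2425 = 0.1439.
Expected DCO frequency = 0.0924 × 0.1439 ≈ 0.01330; observed = 28/2425 ≈ 0.01155.
Coefficient of coincidence = 0.01155/0.01330 ≈ 0.87.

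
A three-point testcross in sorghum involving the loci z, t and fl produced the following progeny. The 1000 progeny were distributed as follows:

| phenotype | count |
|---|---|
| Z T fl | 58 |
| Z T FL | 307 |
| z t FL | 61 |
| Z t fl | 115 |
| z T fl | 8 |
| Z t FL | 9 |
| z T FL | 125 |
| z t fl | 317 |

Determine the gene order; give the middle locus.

t

The two most frequent reciprocal classes, Z T FL and z t fl, are the parental types, so the F1 was Z T FL / z t fl.
The two rarest classes, Z t FL and z T fl, are the double crossovers. Comparing them with the parentals, only the t allele has switched, so t is the middle locus and the order is z – t – fl.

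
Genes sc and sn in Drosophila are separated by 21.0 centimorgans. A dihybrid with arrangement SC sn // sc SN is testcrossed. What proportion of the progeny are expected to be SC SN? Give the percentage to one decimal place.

10.5%

A map distance of 21.0 centimorgans corresponds to a recombination frequency of 0.210.
The F1 is SC sn / sc SN, so SC SN is a recombinant gamete class with expected frequency r/2 = 0.210/2 = 0.1050.
That is 0.1050 = 10.5% of the progeny.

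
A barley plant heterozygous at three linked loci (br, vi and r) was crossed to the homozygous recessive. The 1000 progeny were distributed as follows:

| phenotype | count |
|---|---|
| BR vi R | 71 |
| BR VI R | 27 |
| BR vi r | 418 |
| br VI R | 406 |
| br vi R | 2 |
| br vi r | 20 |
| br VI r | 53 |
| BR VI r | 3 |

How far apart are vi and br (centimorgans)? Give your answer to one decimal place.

The two most frequent reciprocal classes, br VI R and BR vi r, are the parental types, so the F1 was br VI R / BR vi r.
The two rarest classes, br vi R and BR VI r, are the double crossovers. Comparing them with the parentals, only the vi allele has switched, so vi is the middle locus and the order is br – vi – r.
Crossovers in the br–vi interval produce the single-crossover classes BR VI R and br vi r (27 + 20 = 47) plus the double crossovers (5).
RF(br–vi) = (47 + 5) / 1000 = 52/1000 = 0.0520 → 5.2 centimorgans.

5.2 centimorgans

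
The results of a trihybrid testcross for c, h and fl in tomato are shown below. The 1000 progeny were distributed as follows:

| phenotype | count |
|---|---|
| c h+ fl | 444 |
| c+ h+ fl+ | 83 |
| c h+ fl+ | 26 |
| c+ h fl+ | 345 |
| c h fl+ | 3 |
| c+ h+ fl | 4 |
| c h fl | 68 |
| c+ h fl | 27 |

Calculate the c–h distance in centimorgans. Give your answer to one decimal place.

The two most frequent reciprocal classes, c+ h fl+ and c h+ fl, are the parental types, so the F1 was c+ h fl+ / c h+ fl.
The two rarest classes, c h fl+ and c+ h+ fl, are the double crossovers. Comparing them with the parentals, only the c allele has switched, so c is the middle locus and the order is h – c – fl.
Crossovers in the h–c interval produce the single-crossover classes c+ h+ fl+ and c h fl (83 + 68 = 151) plus the double crossovers (7).
RF(h–c) = (151 + 7) / 1000 = 158/1000 = 0.1580 → 15.8 centimorgans.

15.8 centimorgans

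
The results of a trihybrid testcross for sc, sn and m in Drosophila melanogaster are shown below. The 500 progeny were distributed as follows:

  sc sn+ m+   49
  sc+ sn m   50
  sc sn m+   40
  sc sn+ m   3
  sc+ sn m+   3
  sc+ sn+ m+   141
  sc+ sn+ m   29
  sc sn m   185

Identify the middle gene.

The two most frequent reciprocal classes, sc+ sn+ m+ and sc sn m, are the parental types, so the F1 was sc+ sn+ m+ / sc sn m.
The two rarest classes, sc+ sn m+ and sc sn+ m, are the double crossovers. Comparing them with the parentals, only the sn allele has switched, so sn is the middle locus and the order is m – sn – sc.

sn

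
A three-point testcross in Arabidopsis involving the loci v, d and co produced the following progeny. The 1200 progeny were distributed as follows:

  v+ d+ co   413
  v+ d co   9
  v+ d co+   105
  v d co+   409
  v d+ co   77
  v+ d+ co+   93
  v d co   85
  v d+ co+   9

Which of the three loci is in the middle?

d

The two most frequent reciprocal classes, v d co+ and v+ d+ co, are the parental types, so the F1 was v d co+ / v+ d+ co.
The two rarest classes, v d+ co+ and v+ d co, are the double crossovers. Comparing them with the parentals, only the d allele has switched, so d is the middle locus and the order is v – d – co.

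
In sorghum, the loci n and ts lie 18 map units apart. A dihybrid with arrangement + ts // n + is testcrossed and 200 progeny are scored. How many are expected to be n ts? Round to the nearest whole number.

A map distance of 18 map units corresponds to a recombination frequency of 0.180.
The F1 is + ts / n +, so n ts is a recombinant gamete class with expected frequency r/2 = 0.180/2 = 0.0900.
Expected number = 0.0900 × 200 = 18.00 ≈ 18.

18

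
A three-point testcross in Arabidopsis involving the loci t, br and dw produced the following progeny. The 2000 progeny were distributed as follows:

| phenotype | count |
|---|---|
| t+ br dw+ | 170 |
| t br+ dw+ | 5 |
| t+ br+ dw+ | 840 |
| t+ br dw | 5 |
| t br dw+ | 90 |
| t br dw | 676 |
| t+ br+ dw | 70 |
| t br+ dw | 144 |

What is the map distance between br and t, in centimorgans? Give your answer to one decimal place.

The two most frequent reciprocal classes, t br dw and t+ br+ dw+, are the parental types, so the F1 was t br dw / t+ br+ dw+.
The two rarest classes, t+ br dw and t br+ dw+, are the double crossovers. Comparing them with the parentals, only the t allele has switched, so t is the middle locus and the order is dw – t – br.
Crossovers in the t–br interval produce the single-crossover classes t br+ dw and t+ br dw+ (144 + 170 = 314) plus the double crossovers (10).
RF(t–br) = (314 + 10) / 2000 = 324/2000 = 0.1620 → 16.2 centimorgans.

16.2 centimorgans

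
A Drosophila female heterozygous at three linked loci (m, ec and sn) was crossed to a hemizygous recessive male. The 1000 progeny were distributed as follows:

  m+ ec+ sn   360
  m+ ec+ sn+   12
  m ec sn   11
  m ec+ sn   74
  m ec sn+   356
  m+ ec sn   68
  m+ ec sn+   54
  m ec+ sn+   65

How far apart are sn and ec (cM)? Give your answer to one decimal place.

The two most frequent reciprocal classes, m+ ec+ sn and m ec sn+, are the parental types, so the F1 was m+ ec+ sn / m ec sn+.
The two rarest classes, m+ ec+ sn+ and m ec sn, are the double crossovers. Comparing them with the parentals, only the sn allele has switched, so sn is the middle locus and the order is m – sn – ec.
Crossovers in the sn–ec interval produce the single-crossover classes m+ ec sn and m ec+ sn+ (68 + 65 = 133) plus the double crossovers (23).
RF(sn–ec) = (133 + 23) / 1000 = 156/1000 = 0.1560 → 15.6 cM.

15.6 cM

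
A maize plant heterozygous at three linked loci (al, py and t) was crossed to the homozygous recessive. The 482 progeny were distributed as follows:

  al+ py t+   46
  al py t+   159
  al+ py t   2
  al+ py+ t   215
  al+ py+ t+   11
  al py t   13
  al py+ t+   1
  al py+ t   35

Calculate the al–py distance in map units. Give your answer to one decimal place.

17.4 map units

The two most frequent reciprocal classes, al py t+ and al+ py+ t, are the parental types, so the F1 was al py t+ / al+ py+ t.
The two rarest classes, al py+ t+ and al+ py t, are the double crossovers. Comparing them with the parentals, only the py allele has switched, so py is the middle locus and the order is t – py – al.
Crossovers in the py–al interval produce the single-crossover classes al+ py t+ and al py+ t (46 + 35 = 81) plus the double crossovers (3).
RF(py–al) = (81 + 3) / 482 = 84/482 = 0.1743 → 17.4 map units.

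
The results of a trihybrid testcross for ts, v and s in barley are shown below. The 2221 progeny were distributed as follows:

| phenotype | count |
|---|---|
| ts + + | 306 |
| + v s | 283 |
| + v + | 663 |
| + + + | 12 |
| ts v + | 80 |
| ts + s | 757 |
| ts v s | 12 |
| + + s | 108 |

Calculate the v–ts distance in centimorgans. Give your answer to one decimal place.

The two most frequent reciprocal classes, + v + and ts + s, are the parental types, so the F1 was + v + / ts + s.
The two rarest classes, + + + and ts v s, are the double crossovers. Comparing them with the parentals, only the v allele has switched, so v is the middle locus and the order is ts – v – s.
Crossovers in the ts–v interval produce the single-crossover classes ts v + and + + s (80 + 108 = 188) plus the double crossovers (24).
RF(ts–v) = (188 + 24) / 2221 = 212/2221 = 0.0955 → 9.5 centimorgans.

9.5 centimorgans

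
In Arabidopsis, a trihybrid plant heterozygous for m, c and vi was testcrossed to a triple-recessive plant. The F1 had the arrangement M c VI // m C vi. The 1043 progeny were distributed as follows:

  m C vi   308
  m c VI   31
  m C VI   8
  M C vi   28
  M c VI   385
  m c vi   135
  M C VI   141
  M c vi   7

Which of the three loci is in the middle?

The two rarest classes, M c vi and m C VI, are the double crossovers. Comparing them with the parentals, only the vi allele has switched, so vi is the middle locus and the order is m – vi – c.

vi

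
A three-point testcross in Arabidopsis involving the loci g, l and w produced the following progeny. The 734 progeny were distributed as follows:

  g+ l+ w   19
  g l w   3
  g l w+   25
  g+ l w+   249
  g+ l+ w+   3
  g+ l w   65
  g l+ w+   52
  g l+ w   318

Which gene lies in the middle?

The two most frequent reciprocal classes, g+ l w+ and g l+ w, are the parental types, so the F1 was g+ l w+ / g l+ w.
The two rarest classes, g+ l+ w+ and g l w, are the double crossovers. Comparing them with the parentals, only the l allele has switched, so l is the middle locus and the order is g – l – w.

l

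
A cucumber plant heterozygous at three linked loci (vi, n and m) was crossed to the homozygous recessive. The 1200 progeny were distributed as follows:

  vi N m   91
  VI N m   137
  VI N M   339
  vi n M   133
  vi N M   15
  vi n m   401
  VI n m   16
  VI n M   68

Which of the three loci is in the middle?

The two most frequent reciprocal classes, VI N M and vi n m, are the parental types, so the F1 was VI N M / vi n m.
The two rarest classes, vi N M and VI n m, are the double crossovers. Comparing them with the parentals, only the vi allele has switched, so vi is the middle locus and the order is m – vi – n.

vi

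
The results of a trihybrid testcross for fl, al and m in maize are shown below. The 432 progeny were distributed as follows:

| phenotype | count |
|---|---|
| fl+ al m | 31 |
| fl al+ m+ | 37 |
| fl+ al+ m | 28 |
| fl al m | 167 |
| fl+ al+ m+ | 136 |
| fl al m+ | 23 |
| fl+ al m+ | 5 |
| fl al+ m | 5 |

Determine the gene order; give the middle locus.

al

The two most frequent reciprocal classes, fl+ al+ m+ and fl al m, are the parental types, so the F1 was fl+ al+ m+ / fl al m.
The two rarest classes, fl+ al m+ and fl al+ m, are the double crossovers. Comparing them with the parentals, only the al allele has switched, so al is the middle locus and the order is m – al – fl.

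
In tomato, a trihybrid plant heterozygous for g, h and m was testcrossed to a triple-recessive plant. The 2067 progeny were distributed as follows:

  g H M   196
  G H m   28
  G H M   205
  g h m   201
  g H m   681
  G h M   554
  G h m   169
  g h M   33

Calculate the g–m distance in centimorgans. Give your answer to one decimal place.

20.6 centimorgans

The two most frequent reciprocal classes, g H m and G h M, are the parental types, so the F1 was g H m / G h M.
The two rarest classes, G H m and g h M, are the double crossovers. Comparing them with the parentals, only the g allele has switched, so g is the middle locus and the order is h – g – m.
Crossovers in the g–m interval produce the single-crossover classes g H M and G h m (196 + 169 = 365) plus the double crossovers (61).
RF(g–m) = (365 + 61) / 2067 = 426/2067 = 0.2061 → 20.6 centimorgans.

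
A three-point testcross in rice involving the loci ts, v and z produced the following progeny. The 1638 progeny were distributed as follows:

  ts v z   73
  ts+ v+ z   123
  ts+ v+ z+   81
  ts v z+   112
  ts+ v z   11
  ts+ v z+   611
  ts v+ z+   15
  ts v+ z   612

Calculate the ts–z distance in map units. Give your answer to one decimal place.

The two most frequent reciprocal classes, ts v+ z and ts+ v z+, are the parental types, so the F1 was ts v+ z / ts+ v z+.
The two rarest classes, ts v+ z+ and ts+ v z, are the double crossovers. Comparing them with the parentals, only the z allele has switched, so z is the middle locus and the order is ts – z – v.
Crossovers in the ts–z interval produce the single-crossover classes ts+ v+ z and ts v z+ (123 + 112 = 235) plus the double crossovers (26).
RF(ts–z) = (235 + 26) / 1638 = 261/1638 = 0.1593 → 15.9 map units.

15.9 map units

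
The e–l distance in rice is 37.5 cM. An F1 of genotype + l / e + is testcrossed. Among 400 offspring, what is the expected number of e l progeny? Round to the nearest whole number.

A map distance of 37.5 cM corresponds to a recombination frequency of 0.375.
The F1 is + l / e +, so e l is a recombinant gamete class with expected frequency r/2 = 0.375/2 = 0.1875.
Expected number = 0.1875 × 400 = 75.00 ≈ 75.

75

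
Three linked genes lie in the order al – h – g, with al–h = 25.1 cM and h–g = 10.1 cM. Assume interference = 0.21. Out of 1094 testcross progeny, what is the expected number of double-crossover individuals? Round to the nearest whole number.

Map distances give recombination frequencies of 0.251 and 0.101 for the two intervals.
With interference 0.21 (so coincidence = 0.79), expected double-crossover frequency = 0.251 × 0.101 × 0.79 = 0.02003.
Expected number = 0.02003 × 1094 = 21.91 ≈ 22.

22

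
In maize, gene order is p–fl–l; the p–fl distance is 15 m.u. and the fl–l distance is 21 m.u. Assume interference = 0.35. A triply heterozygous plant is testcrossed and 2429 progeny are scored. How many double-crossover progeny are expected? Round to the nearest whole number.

Map distances give recombination frequencies of 0.150 and 0.210 for the two intervals.
With interference 0.35 (so coincidence = 0.65), expected double-crossover frequency = 0.150 × 0.210 × 0.65 = 0.02048.
Expected number = 0.02048 × 2429 = 49.73 ≈ 50.

50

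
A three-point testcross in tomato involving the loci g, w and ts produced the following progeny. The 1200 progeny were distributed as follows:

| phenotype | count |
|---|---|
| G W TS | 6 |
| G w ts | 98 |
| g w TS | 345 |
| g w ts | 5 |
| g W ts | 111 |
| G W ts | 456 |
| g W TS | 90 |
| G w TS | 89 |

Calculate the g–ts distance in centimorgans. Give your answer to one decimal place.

The two most frequent reciprocal classes, g w TS and G W ts, are the parental types, so the F1 was g w TS / G W ts.
The two rarest classes, g w ts and G W TS, are the double crossovers. Comparing them with the parentals, only the ts allele has switched, so ts is the middle locus and the order is w – ts – g.
Crossovers in the ts–g interval produce the single-crossover classes G w TS and g W ts (89 + 111 = 200) plus the double crossovers (11).
RF(ts–g) = (200 + 11) / 1200 = 211/1200 = 0.1758 → 17.6 centimorgans.

17.6 centimorgans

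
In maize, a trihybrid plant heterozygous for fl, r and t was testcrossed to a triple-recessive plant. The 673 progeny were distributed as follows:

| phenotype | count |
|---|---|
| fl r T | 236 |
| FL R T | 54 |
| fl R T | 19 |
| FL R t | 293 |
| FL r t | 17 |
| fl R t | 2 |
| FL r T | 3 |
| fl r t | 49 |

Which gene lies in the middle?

fl

The two most frequent reciprocal classes, fl r T and FL R t, are the parental types, so the F1 was fl r T / FL R t.
The two rarest classes, FL r T and fl R t, are the double crossovers. Comparing them with the parentals, only the fl allele has switched, so fl is the middle locus and the order is r – fl – t.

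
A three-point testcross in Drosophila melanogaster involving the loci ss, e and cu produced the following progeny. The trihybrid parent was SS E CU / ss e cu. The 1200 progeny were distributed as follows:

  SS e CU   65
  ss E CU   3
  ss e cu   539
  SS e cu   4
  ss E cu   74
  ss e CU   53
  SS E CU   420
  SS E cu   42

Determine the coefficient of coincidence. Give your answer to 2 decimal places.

The two rarest classes, ss E CU and SS e cu, are the double crossovers. Comparing them with the parentals, only the ss allele has switched, so ss is the middle locus and the order is e – ss – cu.
e–ss: (139 + 7)/1200 = 0.1217; ss–cu: (95 + 7)/1200 = 0.0850.
Expected DCO frequency = 0.1217 × 0.0850 ≈ 0.01034; observed = 7/1200 ≈ 0.00583.
Coefficient of coincidence = 0.00583/0.01034 ≈ 0.56.

0.56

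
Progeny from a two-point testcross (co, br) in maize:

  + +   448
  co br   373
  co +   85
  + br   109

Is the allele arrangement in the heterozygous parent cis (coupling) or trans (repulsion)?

The two most frequent classes are + + (448) and co br (373); these are the parental (non-recombinant) types.
So the F1 carried + + on one chromosome and co br on the other — the recessive alleles are on the same chromosome (cis / coupling).

cis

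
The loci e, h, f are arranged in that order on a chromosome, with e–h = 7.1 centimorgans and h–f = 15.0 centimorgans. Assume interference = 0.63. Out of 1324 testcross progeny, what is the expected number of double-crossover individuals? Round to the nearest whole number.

Map distances give recombination frequencies of 0.071 and 0.150 for the two intervals.
With interference 0.63 (so coincidence = 0.37), expected double-crossover frequency = 0.071 × 0.150 × 0.37 = 0.00394.
Expected number = 0.00394 × 1324 = 5.22 ≈ 5.

5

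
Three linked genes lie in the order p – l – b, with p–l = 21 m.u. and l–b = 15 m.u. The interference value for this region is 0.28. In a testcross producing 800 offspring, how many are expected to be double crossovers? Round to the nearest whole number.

18

Map distances give recombination frequencies of 0.210 and 0.150 for the two intervals.
With interference 0.28 (so coincidence = 0.72), expected double-crossover frequency = 0.210 × 0.150 × 0.72 = 0.02268.
Expected number = 0.02268 × 800 = 18.14 ≈ 18.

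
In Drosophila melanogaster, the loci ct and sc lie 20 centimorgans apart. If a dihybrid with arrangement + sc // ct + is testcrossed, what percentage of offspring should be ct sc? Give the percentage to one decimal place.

10.0%

A map distance of 20 centimorgans corresponds to a recombination frequency of 0.200.
The F1 is + sc / ct +, so ct sc is a recombinant gamete class with expected frequency r/2 = 0.200/2 = 0.1000.
That is 0.1000 = 10.0% of the progeny.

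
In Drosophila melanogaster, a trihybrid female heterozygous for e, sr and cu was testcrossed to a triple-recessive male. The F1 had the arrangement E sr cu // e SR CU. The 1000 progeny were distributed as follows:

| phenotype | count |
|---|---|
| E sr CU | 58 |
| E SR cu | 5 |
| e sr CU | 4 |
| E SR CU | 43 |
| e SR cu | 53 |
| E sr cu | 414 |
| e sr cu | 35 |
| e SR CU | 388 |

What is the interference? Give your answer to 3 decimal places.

The two rarest classes, E SR cu and e sr CU, are the double crossovers. Comparing them with the parentals, only the sr allele has switched, so sr is the middle locus and the order is e – sr – cu.
e–sr: (78 + 9)/1000 = 0.0870; sr–cu: (111 + 9)/1000 = 0.1200.
Expected DCO frequency = 0.0870 × 0.1200 ≈ 0.01044; observed = 9/1000 ≈ 0.00900.
Coefficient of coincidence = 0.00900/0.01044 ≈ 0.862; interference = 1 − 0.862 = 0.138.

0.138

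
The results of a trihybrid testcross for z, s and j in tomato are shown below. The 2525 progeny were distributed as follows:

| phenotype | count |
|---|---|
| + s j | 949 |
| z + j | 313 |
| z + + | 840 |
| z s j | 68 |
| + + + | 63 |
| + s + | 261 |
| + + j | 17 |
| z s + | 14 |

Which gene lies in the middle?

The two most frequent reciprocal classes, + s j and z + +, are the parental types, so the F1 was + s j / z + +.
The two rarest classes, + + j and z s +, are the double crossovers. Comparing them with the parentals, only the s allele has switched, so s is the middle locus and the order is j – s – z.

s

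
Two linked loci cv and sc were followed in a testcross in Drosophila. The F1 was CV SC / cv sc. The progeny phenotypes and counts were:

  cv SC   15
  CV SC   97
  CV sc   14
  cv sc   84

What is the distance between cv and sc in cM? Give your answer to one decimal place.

The recombinant classes are CV sc and cv SC: 14 + 15 = 29.
Recombination frequency = 29/210 = 0.1381 ≈ 13.8%, i.e. 13.8 cM.

13.8 cM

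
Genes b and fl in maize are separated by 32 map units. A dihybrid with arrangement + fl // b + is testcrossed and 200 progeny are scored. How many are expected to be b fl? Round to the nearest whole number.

A map distance of 32 map units corresponds to a recombination frequency of 0.320.
The F1 is + fl / b +, so b fl is a recombinant gamete class with expected frequency r/2 = 0.320/2 = 0.1600.
Expected number = 0.1600 × 200 = 32.00 ≈ 32.

32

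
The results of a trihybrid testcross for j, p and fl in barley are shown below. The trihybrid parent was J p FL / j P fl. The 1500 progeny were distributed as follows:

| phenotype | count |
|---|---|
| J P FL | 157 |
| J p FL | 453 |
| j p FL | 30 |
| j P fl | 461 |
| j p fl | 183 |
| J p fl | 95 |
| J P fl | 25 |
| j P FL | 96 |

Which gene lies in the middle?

j

The two rarest classes, j p FL and J P fl, are the double crossovers. Comparing them with the parentals, only the j allele has switched, so j is the middle locus and the order is p – j – fl.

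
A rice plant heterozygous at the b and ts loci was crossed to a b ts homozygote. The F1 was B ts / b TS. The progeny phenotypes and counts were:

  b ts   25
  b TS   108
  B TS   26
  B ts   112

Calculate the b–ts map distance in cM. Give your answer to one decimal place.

18.8 cM

The recombinant classes are B TS and b ts: 26 + 25 = 51.
Recombination frequency = 51/271 = 0.1882 ≈ 18.8%, i.e. 18.8 cM.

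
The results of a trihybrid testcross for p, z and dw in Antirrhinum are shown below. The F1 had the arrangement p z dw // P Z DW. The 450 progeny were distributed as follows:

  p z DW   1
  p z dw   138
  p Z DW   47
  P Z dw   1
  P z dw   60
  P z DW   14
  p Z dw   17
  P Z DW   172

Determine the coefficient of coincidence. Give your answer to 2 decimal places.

The two rarest classes, p z DW and P Z dw, are the double crossovers. Comparing them with the parentals, only the dw allele has switched, so dw is the middle locus and the order is p – dw – z.
p–dw: (107 + 2)/450 = 0.2422; dw–z: (31 + 2)/450 = 0.0733.
Expected DCO frequency = 0.2422 × 0.0733 ≈ 0.01775; observed = 2/450 ≈ 0.00444.
Coefficient of coincidence = 0.00444/0.01775 ≈ 0.25.

0.25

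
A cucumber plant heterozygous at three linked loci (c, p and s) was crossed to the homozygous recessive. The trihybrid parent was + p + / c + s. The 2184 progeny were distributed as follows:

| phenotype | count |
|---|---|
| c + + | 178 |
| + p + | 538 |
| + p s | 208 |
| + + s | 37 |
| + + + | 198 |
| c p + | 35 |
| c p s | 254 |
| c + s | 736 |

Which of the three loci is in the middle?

c

The two rarest classes, c p + and + + s, are the double crossovers. Comparing them with the parentals, only the c allele has switched, so c is the middle locus and the order is p – c – s.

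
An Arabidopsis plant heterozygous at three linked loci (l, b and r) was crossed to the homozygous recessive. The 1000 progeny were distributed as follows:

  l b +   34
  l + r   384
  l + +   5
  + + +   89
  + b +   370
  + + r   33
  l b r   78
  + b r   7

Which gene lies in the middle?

The two most frequent reciprocal classes, l + r and + b +, are the parental types, so the F1 was l + r / + b +.
The two rarest classes, l + + and + b r, are the double crossovers. Comparing them with the parentals, only the r allele has switched, so r is the middle locus and the order is l – r – b.

r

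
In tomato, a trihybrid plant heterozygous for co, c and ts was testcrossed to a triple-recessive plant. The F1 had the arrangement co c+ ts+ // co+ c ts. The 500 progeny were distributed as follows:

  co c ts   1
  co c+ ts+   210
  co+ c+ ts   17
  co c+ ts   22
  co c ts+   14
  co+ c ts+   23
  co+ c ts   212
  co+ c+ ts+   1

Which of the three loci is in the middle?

The two rarest classes, co+ c+ ts+ and co c ts, are the double crossovers. Comparing them with the parentals, only the co allele has switched, so co is the middle locus and the order is c – co – ts.

co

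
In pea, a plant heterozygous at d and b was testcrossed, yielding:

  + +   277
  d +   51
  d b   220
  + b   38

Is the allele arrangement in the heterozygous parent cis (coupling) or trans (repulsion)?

The two most frequent classes are + + (277) and d b (220); these are the parental (non-recombinant) types.
So the F1 carried + + on one chromosome and d b on the other — the recessive alleles are on the same chromosome (cis / coupling).

cis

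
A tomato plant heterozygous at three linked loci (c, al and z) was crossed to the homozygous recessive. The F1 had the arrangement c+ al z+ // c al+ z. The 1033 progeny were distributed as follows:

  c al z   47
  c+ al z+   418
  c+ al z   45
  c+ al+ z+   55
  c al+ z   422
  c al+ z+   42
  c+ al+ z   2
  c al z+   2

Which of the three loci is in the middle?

c

The two rarest classes, c al z+ and c+ al+ z, are the double crossovers. Comparing them with the parentals, only the c allele has switched, so c is the middle locus and the order is al – c – z.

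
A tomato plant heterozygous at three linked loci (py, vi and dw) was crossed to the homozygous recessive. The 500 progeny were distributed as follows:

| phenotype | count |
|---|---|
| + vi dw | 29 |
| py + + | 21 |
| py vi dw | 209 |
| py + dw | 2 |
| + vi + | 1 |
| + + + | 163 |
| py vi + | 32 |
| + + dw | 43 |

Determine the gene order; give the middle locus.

The two most frequent reciprocal classes, py vi dw and + + +, are the parental types, so the F1 was py vi dw / + + +.
The two rarest classes, py + dw and + vi +, are the double crossovers. Comparing them with the parentals, only the vi allele has switched, so vi is the middle locus and the order is dw – vi – py.

vi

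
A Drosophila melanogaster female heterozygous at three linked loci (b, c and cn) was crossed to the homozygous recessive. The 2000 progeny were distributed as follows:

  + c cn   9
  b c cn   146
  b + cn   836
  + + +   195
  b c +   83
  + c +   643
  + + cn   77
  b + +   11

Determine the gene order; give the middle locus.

cn

The two most frequent reciprocal classes, + c + and b + cn, are the parental types, so the F1 was + c + / b + cn.
The two rarest classes, + c cn and b + +, are the double crossovers. Comparing them with the parentals, only the cn allele has switched, so cn is the middle locus and the order is b – cn – c.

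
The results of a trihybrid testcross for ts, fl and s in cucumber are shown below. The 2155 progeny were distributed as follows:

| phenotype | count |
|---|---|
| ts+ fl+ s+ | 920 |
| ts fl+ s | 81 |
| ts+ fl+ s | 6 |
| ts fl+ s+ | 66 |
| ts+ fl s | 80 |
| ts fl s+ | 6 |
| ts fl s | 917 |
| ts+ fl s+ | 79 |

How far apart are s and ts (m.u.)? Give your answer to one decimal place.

7.3 m.u.

The two most frequent reciprocal classes, ts+ fl+ s+ and ts fl s, are the parental types, so the F1 was ts+ fl+ s+ / ts fl s.
The two rarest classes, ts+ fl+ s and ts fl s+, are the double crossovers. Comparing them with the parentals, only the s allele has switched, so s is the middle locus and the order is ts – s – fl.
Crossovers in the ts–s interval produce the single-crossover classes ts fl+ s+ and ts+ fl s (66 + 80 = 146) plus the double crossovers (12).
RF(ts–s) = (146 + 12) / 2155 = 158/2155 = 0.0733 → 7.3 m.u.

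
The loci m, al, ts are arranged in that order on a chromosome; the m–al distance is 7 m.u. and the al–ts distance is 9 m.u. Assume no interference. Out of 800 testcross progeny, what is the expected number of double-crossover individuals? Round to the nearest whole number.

5

Map distances give recombination frequencies of 0.070 and 0.090 for the two intervals.
With no interference, expected double-crossover frequency = 0.070 × 0.090 = 0.00630.
Expected number = 0.00630 × 800 = 5.04 ≈ 5.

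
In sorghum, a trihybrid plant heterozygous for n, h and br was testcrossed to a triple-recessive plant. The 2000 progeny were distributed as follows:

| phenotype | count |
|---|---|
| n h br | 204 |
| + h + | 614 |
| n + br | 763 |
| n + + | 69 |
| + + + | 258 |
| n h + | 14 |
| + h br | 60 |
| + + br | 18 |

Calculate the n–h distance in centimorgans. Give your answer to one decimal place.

24.7 centimorgans

The two most frequent reciprocal classes, + h + and n + br, are the parental types, so the F1 was + h + / n + br.
The two rarest classes, n h + and + + br, are the double crossovers. Comparing them with the parentals, only the n allele has switched, so n is the middle locus and the order is br – n – h.
Crossovers in the n–h interval produce the single-crossover classes + + + and n h br (258 + 204 = 462) plus the double crossovers (32).
RF(n–h) = (462 + 32) / 2000 = 494/2000 = 0.2470 → 24.7 centimorgans.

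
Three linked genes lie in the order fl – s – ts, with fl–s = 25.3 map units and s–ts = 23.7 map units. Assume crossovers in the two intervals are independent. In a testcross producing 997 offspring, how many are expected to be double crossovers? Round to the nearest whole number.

Map distances give recombination frequencies of 0.253 and 0.237 for the two intervals.
With no interference, expected double-crossover frequency = 0.253 × 0.237 = 0.05996.
Expected number = 0.05996 × 997 = 59.78 ≈ 60.

60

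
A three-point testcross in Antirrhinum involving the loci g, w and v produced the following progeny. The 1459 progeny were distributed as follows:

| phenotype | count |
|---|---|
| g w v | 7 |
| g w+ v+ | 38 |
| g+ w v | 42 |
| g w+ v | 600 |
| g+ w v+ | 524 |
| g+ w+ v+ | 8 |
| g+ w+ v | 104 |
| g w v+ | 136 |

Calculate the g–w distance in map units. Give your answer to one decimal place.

The two most frequent reciprocal classes, g+ w v+ and g w+ v, are the parental types, so the F1 was g+ w v+ / g w+ v.
The two rarest classes, g+ w+ v+ and g w v, are the double crossovers. Comparing them with the parentals, only the w allele has switched, so w is the middle locus and the order is g – w – v.
Crossovers in the g–w interval produce the single-crossover classes g w v+ and g+ w+ v (136 + 104 = 240) plus the double crossovers (15).
RF(g–w) = (240 + 15) / 1459 = 255/1459 = 0.1748 → 17.5 map units.

17.5 map units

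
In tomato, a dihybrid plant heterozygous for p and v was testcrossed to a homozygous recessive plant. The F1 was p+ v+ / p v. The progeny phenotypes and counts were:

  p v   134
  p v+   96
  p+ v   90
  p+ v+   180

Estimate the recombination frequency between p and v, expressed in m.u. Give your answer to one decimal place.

37.2 m.u.

The recombinant classes are p+ v and p v+: 90 + 96 = 186.
Recombination frequency = 186/500 = 0.3720 ≈ 37.2%, i.e. 37.2 m.u.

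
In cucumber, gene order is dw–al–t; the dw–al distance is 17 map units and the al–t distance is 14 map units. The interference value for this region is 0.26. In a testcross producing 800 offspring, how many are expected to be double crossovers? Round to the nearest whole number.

Map distances give recombination frequencies of 0.170 and 0.140 for the two intervals.
With interference 0.26 (so coincidence = 0.74), expected double-crossover frequency = 0.170 × 0.140 × 0.74 = 0.01761.
Expected number = 0.01761 × 800 = 14.09 ≈ 14.

14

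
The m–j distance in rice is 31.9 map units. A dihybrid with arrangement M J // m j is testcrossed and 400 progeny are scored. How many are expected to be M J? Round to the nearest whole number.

A map distance of 31.9 map units corresponds to a recombination frequency of 0.319.
The F1 is M J / m j, so M J is a parental gamete class with expected frequency (1 − r)/2 = 0.681/2 = 0.3405.
Expected number = 0.3405 × 400 = 136.20 ≈ 136.

136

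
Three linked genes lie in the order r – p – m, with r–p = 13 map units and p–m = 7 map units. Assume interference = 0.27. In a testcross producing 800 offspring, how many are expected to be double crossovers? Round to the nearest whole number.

Map distances give recombination frequencies of 0.130 and 0.070 for the two intervals.
With interference 0.27 (so coincidence = 0.73), expected double-crossover frequency = 0.130 × 0.070 × 0.73 = 0.00664.
Expected number = 0.00664 × 800 = 5.31 ≈ 5.

5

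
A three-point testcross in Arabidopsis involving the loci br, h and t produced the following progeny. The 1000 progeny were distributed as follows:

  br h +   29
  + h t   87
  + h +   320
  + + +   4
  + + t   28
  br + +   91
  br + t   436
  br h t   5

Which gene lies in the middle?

h

The two most frequent reciprocal classes, + h + and br + t, are the parental types, so the F1 was + h + / br + t.
The two rarest classes, + + + and br h t, are the double crossovers. Comparing them with the parentals, only the h allele has switched, so h is the middle locus and the order is br – h – t.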